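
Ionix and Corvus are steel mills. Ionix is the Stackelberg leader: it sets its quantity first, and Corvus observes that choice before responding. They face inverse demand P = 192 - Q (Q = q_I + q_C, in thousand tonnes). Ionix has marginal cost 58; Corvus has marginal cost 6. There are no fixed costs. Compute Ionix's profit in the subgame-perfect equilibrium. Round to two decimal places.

840.50

The follower Corvus best-responds to any q_I: π_C = (192 - Q)q_C - 6q_C.
Setting the follower's marginal profit to zero, 186 - q_I - 2q_C = 0, i.e. q_C = (186 - q_I)/2.
The leader anticipates this reaction. Substituting into P = 192 - Q gives P = 99 - (1/2)q_I, so π_I = (99 - (1/2)q_I)q_I - 58q_I.
Leader FOC: 41 - q_I = 0, so q_I = 41.
Then q_C = (186 - 41)/2 = 145/2.
Price P = 192 - 227/2 = 157/2.
Ionix's profit: (157/2 - 58)·41 = 1681/2.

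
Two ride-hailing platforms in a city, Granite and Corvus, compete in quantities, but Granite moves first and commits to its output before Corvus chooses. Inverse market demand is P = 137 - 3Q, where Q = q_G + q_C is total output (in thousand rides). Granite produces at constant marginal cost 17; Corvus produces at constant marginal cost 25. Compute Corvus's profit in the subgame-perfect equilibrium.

The follower Corvus best-responds to any q_G: π_C = (137 - 3Q)q_C - 25q_C.
Follower FOC: 112 - 3q_G - 6q_C = 0, so q_C(q_G) = (112 - 3q_G)/6.
The leader anticipates this reaction. Substituting into P = 137 - 3Q gives P = 81 - (3/2)q_G, so π_G = (81 - (3/2)q_G)q_G - 17q_G.
The leader's first-order condition 64 - 3q_G = 0 yields q_G = 64/3.
Then q_C = (112 - 3·(64/3))/6 = 8.
Price P = 137 - 3·(88/3) = 49.
Corvus's profit: (49 - 25)·8 = 192.

192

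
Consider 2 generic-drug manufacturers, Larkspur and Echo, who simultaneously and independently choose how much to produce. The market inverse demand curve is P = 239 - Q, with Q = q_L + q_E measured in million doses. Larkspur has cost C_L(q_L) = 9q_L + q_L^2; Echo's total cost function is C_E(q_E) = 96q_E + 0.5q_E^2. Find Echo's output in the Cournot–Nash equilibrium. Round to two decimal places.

Larkspur's profit: π_L = (239 - Q)q_L - (9q_L + q_L²). Setting ∂π_L/∂q_L = 0: 230 - 4q_L - (q_E) = 0.
Echo's first-order condition: 143 - 3q_E - (q_L) = 0.
So q_L = (230 - q_E)/4 and q_E = (143 - q_L)/3.
Solving the pair: q_L = 547/11, q_E = 342/11.

31.09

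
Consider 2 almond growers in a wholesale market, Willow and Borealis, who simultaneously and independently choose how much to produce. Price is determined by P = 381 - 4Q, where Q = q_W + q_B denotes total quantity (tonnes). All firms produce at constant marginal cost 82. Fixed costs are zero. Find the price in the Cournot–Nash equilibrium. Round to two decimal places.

A representative firm's profit is π_i = q_i(381 - 4Q) - 82q_i.
First-order condition (treating rivals' output as given): 299 - 8q_i - 4q_j = 0.
With identical firms every q_j equals q_i, so q_j = q_i and 299 = 12q_i, giving q_i = 299/12.
Total output Q = 299/6, so price P = 381 - 4·(299/6) = 545/3.

181.67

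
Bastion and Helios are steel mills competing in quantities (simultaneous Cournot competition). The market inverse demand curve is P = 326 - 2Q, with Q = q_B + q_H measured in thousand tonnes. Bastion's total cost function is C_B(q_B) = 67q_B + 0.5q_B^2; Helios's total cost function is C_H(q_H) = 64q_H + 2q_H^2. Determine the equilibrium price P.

Bastion's profit: π_B = (326 - 2Q)q_B - (67q_B + (1/2)q_B²). Setting ∂π_B/∂q_B = 0: 259 - 5q_B - 2(q_H) = 0.
Helios's first-order condition: 262 - 8q_H - 2(q_B) = 0.
Rearranging gives the reaction functions q_B = (259 - 2q_H)/5 and q_H = (262 - 2q_B)/8.
Solving the pair: q_B = 43, q_H = 22.
Total output Q = 65, so price P = 326 - 2·65 = 196.

196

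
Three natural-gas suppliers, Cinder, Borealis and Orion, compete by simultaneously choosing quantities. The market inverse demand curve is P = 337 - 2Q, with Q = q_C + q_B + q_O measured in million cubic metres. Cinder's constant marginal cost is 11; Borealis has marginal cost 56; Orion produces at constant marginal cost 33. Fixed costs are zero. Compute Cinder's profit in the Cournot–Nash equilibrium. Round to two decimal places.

4826.53

Cinder's profit: π_C = (337 - 2Q)q_C - (11q_C). Setting ∂π_C/∂q_C = 0: 326 - 4q_C - 2(q_B + q_O) = 0.
Borealis's profit: π_B = (337 - 2Q)q_B - (56q_B). Setting ∂π_B/∂q_B = 0: 281 - 4q_B - 2(q_C + q_O) = 0.
Orion's profit: π_O = (337 - 2Q)q_O - (33q_O). Setting ∂π_O/∂q_O = 0: 304 - 4q_O - 2(q_C + q_B) = 0.
Adding the 3 first-order conditions: 911 − 8Q = 0, so Q = 911/8.
Back-substituting: q_C = (326 − 911/4)/2 = 393/8, q_B = (281 − 911/4)/2 = 213/8, q_O = (304 − 911/4)/2 = 305/8.
Price P = 337 - 2·(911/8) = 437/4.
Cinder's profit: (437/4 - 11)·(393/8) = 4826.5313.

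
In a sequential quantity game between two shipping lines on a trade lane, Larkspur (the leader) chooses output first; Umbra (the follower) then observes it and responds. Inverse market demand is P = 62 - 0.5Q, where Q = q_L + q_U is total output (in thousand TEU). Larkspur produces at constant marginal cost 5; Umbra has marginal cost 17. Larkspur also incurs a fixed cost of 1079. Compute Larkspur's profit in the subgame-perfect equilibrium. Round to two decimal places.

Solve by backward induction. Given q_L, the follower Umbra maximises π_U = (62 - (1/2)q_L - (1/2)q_U)q_U - 17q_U.
Follower FOC: 45 - (1/2)q_L - q_U = 0, so q_U(q_L) = (45 - (1/2)q_L).
The leader anticipates this reaction. Substituting into P = 62 - 0.5Q gives P = 79/2 - (1/4)q_L, so π_L = (79/2 - (1/4)q_L)q_L - 5q_L.
The leader's first-order condition 69/2 - (1/2)q_L = 0 yields q_L = 69.
Then q_U = (45 - (1/2)·69) = 21/2.
Price P = 62 - (1/2)·(159/2) = 89/4.
Larkspur's profit: (89/4 - 5)·69 - 1079 = 445/4.

111.25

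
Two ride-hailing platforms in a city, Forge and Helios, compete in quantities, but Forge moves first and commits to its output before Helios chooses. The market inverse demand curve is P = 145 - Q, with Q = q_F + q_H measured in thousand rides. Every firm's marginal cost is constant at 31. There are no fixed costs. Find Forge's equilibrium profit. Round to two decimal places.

Solve by backward induction. Given q_F, the follower Helios maximises π_H = (145 - q_F - q_H)q_H - 31q_H.
Setting the follower's marginal profit to zero, 114 - q_F - 2q_H = 0, i.e. q_H = (114 - q_F)/2.
The leader anticipates this reaction. Substituting into P = 145 - Q gives P = 88 - (1/2)q_F, so π_F = (88 - (1/2)q_F)q_F - 31q_F.
Leader FOC: 57 - q_F = 0, so q_F = 57.
Then q_H = (114 - 57)/2 = 57/2.
Price P = 145 - 171/2 = 119/2.
Forge's profit: (119/2 - 31)·57 = 1624.5000.

1624.50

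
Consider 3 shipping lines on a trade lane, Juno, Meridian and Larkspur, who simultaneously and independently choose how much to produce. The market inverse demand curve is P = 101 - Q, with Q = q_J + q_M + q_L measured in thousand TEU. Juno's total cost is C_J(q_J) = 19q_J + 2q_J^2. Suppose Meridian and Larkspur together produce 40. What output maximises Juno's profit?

7

With rivals' combined output fixed at 40, Juno's profit is π_J = (101 - 40 - q_J)q_J - (19q_J + 2q_J²) = (61 - q_J)q_J - (19q_J + 2q_J²).
∂π_J/∂q_J = 42 - 6q_J = 0, so q_J = 7.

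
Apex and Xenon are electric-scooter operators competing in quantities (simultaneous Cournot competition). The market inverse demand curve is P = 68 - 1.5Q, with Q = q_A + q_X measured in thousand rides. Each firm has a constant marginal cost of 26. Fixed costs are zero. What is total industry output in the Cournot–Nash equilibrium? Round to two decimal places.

Each firm earns π_i = (68 - 1.5Q)q_i - 26q_i.
Setting ∂π_i/∂q_i = 0 with rivals' quantities fixed: 42 - 3q_i - (3/2)q_j = 0.
By symmetry each firm produces the same amount; substituting q_j = q_i yields q_i = 42/(9/2) = 28/3.
Total output Q = 28/3 + 28/3 = 56/3.

18.67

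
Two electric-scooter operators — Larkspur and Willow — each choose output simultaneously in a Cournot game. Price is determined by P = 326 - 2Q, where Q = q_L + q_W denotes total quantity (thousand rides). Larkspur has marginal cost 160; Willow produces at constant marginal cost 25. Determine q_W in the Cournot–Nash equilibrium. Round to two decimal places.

72.67

Larkspur's profit: π_L = (326 - 2Q)q_L - (160q_L). Setting ∂π_L/∂q_L = 0: 166 - 4q_L - 2(q_W) = 0.
Willow's first-order condition: 301 - 4q_W - 2(q_L) = 0.
So q_L = (166 - 2q_W)/4 and q_W = (301 - 2q_L)/4.
Solving the pair: q_L = 31/6, q_W = 218/3.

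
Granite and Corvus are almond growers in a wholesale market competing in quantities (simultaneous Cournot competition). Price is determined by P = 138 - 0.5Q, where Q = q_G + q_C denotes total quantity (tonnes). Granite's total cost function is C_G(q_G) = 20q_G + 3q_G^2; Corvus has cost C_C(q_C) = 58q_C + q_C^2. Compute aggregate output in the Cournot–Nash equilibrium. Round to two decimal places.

39.28

Granite's profit: π_G = (138 - 0.5Q)q_G - (20q_G + 3q_G²). Setting ∂π_G/∂q_G = 0: 118 - 7q_G - (1/2)(q_C) = 0.
Corvus's first-order condition: 80 - 3q_C - (1/2)(q_G) = 0.
So q_G = (118 - (1/2)q_C)/7 and q_C = (80 - (1/2)q_G)/3.
Solving the pair: q_G = 1256/83, q_C = 24.1446.
Total output Q = 1256/83 + 24.1446 = 39.2771.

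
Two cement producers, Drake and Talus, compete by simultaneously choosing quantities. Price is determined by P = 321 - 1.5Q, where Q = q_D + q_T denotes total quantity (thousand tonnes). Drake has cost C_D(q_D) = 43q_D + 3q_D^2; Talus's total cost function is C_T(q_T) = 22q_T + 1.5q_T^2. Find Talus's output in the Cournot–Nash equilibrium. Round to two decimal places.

Drake's profit: π_D = (321 - 1.5Q)q_D - (43q_D + 3q_D²). Setting ∂π_D/∂q_D = 0: 278 - 9q_D - (3/2)(q_T) = 0.
Talus's first-order condition: 299 - 6q_T - (3/2)(q_D) = 0.
Rearranging gives the reaction functions q_D = (278 - (3/2)q_T)/9 and q_T = (299 - (3/2)q_D)/6.
Solving the pair: q_D = 542/23, q_T = 43.9420.

43.94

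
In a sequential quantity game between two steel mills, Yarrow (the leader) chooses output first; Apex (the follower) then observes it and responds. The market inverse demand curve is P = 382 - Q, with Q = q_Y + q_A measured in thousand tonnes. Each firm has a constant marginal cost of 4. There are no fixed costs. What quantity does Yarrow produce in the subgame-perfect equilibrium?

Solve by backward induction. Given q_Y, the follower Apex maximises π_A = (382 - q_Y - q_A)q_A - 4q_A.
Follower FOC: 378 - q_Y - 2q_A = 0, so q_A(q_Y) = (378 - q_Y)/2.
The leader anticipates this reaction. Substituting into P = 382 - Q gives P = 193 - (1/2)q_Y, so π_Y = (193 - (1/2)q_Y)q_Y - 4q_Y.
The leader's first-order condition 189 - q_Y = 0 yields q_Y = 189.
Then q_A = (378 - 189)/2 = 189/2.

189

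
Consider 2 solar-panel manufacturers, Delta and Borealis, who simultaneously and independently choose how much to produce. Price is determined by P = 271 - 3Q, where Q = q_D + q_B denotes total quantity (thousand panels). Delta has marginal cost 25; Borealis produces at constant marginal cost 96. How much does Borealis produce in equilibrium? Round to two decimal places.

Delta's profit: π_D = (271 - 3Q)q_D - (25q_D). Setting ∂π_D/∂q_D = 0: 246 - 6q_D - 3(q_B) = 0.
Borealis's profit: π_B = (271 - 3Q)q_B - (96q_B). Setting ∂π_B/∂q_B = 0: 175 - 6q_B - 3(q_D) = 0.
Best responses: q_D = (246 - 3q_B)/6, q_B = (175 - 3q_D)/6.
Solving the pair: q_D = 317/9, q_B = 104/9.

11.56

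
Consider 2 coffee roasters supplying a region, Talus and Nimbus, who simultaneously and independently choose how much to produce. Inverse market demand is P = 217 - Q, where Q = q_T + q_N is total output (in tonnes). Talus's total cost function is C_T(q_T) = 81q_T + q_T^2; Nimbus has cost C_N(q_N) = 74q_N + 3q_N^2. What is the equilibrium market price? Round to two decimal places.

Talus's profit: π_T = (217 - Q)q_T - (81q_T + q_T²). Setting ∂π_T/∂q_T = 0: 136 - 4q_T - (q_N) = 0.
Nimbus's first-order condition: 143 - 8q_N - (q_T) = 0.
Rearranging gives the reaction functions q_T = (136 - q_N)/4 and q_N = (143 - q_T)/8.
Solving the pair: q_T = 945/31, q_N = 436/31.
Total output Q = 1381/31, so price P = 217 - 1381/31 = 172.4516.

172.45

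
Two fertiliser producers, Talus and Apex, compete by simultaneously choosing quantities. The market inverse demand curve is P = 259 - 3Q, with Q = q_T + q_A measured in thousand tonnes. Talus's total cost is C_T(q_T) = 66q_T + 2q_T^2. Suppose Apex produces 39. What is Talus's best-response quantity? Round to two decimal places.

With the rival's output fixed at 39, Talus's profit is π_T = (259 - 3·39 - 3q_T)q_T - (66q_T + 2q_T²) = (142 - 3q_T)q_T - (66q_T + 2q_T²).
∂π_T/∂q_T = 76 - 10q_T = 0, so q_T = 38/5.

7.60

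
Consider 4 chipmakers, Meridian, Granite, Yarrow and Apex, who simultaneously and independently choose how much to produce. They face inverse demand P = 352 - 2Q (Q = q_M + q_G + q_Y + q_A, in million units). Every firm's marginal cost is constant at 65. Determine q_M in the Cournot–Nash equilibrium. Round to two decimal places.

28.70

A representative firm's profit is π_i = q_i(352 - 2Q) - 65q_i.
First-order condition (treating rivals' output as given): 287 - 4q_i - 2·Σ_{j≠i} q_j = 0.
By symmetry each firm produces the same amount; substituting Σ_{j≠i} q_j = 3q_i yields q_i = 287/10.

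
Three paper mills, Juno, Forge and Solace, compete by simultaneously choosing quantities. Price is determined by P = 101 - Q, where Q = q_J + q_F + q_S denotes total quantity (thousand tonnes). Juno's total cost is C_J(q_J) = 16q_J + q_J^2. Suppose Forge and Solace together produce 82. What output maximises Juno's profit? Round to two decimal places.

0.75

With rivals' combined output fixed at 82, Juno's profit is π_J = (101 - 82 - q_J)q_J - (16q_J + q_J²) = (19 - q_J)q_J - (16q_J + q_J²).
∂π_J/∂q_J = 3 - 4q_J = 0, so q_J = 3/4.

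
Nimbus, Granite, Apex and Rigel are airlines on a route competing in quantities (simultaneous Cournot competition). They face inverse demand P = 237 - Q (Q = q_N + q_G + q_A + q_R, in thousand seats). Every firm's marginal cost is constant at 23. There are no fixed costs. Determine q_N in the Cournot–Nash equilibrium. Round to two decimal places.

Each firm earns π_i = (237 - Q)q_i - 23q_i.
Setting ∂π_i/∂q_i = 0 with rivals' quantities fixed: 214 - 2q_i - Σ_{j≠i} q_j = 0.
By symmetry each firm produces the same amount; substituting Σ_{j≠i} q_j = 3q_i yields q_i = 214/5.

42.80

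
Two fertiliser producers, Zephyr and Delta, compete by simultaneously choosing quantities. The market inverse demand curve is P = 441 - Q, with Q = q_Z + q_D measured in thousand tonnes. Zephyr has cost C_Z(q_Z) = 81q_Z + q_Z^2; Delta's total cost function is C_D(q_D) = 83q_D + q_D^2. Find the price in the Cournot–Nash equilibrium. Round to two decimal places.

297.40

Zephyr's profit: π_Z = (441 - Q)q_Z - (81q_Z + q_Z²). Setting ∂π_Z/∂q_Z = 0: 360 - 4q_Z - (q_D) = 0.
Delta's profit: π_D = (441 - Q)q_D - (83q_D + q_D²). Setting ∂π_D/∂q_D = 0: 358 - 4q_D - (q_Z) = 0.
Best responses: q_Z = (360 - q_D)/4, q_D = (358 - q_Z)/4.
Substituting one into the other gives q_Z = 1082/15 and q_D = 1072/15.
Total output Q = 718/5, so price P = 441 - 718/5 = 1487/5.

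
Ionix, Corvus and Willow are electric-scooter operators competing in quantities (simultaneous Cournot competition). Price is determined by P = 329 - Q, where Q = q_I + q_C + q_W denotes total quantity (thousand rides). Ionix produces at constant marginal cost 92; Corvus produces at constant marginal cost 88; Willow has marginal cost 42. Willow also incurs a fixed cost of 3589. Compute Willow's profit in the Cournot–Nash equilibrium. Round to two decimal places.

5579.06

Ionix's profit: π_I = (329 - Q)q_I - (92q_I). Setting ∂π_I/∂q_I = 0: 237 - 2q_I - (q_C + q_W) = 0.
Corvus's profit: π_C = (329 - Q)q_C - (88q_C). Setting ∂π_C/∂q_C = 0: 241 - 2q_C - (q_I + q_W) = 0.
Willow's first-order condition: 287 - 2q_W - (q_I + q_C) = 0.
Adding the 3 first-order conditions: 765 − 4Q = 0, so Q = 765/4.
Back-substituting: q_I = (237 − 765/4) = 183/4, q_C = (241 − 765/4) = 199/4, q_W = (287 − 765/4) = 383/4.
Price P = 329 - 765/4 = 551/4.
Willow's profit: (551/4 - 42)·(383/4) - 3589 = 5579.0625.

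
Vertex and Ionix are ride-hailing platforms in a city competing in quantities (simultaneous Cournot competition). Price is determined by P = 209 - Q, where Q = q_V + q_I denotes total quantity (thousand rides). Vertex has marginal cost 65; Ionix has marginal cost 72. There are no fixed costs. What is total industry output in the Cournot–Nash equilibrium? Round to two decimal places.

Vertex's profit: π_V = (209 - Q)q_V - (65q_V). Setting ∂π_V/∂q_V = 0: 144 - 2q_V - (q_I) = 0.
Ionix's profit: π_I = (209 - Q)q_I - (72q_I). Setting ∂π_I/∂q_I = 0: 137 - 2q_I - (q_V) = 0.
Best responses: q_V = (144 - q_I)/2, q_I = (137 - q_V)/2.
Substituting one into the other gives q_V = 151/3 and q_I = 130/3.
Total output Q = 151/3 + 130/3 = 281/3.

93.67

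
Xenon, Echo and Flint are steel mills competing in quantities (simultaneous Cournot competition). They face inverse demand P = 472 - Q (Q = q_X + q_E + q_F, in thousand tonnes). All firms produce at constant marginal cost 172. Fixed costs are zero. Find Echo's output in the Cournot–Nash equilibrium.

75

Each firm earns π_i = (472 - Q)q_i - 172q_i.
Setting ∂π_i/∂q_i = 0 with rivals' quantities fixed: 300 - 2q_i - Σ_{j≠i} q_j = 0.
With identical firms every q_j equals q_i, so Σ_{j≠i} q_j = 2q_i and 300 = 4q_i, giving q_i = 75.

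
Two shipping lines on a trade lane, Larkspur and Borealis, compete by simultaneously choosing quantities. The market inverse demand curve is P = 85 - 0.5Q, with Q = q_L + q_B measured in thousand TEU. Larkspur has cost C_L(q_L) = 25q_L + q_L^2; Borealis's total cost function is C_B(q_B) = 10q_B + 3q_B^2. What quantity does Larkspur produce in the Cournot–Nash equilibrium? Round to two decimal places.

18.43

Larkspur's profit: π_L = (85 - 0.5Q)q_L - (25q_L + q_L²). Setting ∂π_L/∂q_L = 0: 60 - 3q_L - (1/2)(q_B) = 0.
Borealis's profit: π_B = (85 - 0.5Q)q_B - (10q_B + 3q_B²). Setting ∂π_B/∂q_B = 0: 75 - 7q_B - (1/2)(q_L) = 0.
So q_L = (60 - (1/2)q_B)/3 and q_B = (75 - (1/2)q_L)/7.
Substituting one into the other gives q_L = 1530/83 and q_B = 780/83.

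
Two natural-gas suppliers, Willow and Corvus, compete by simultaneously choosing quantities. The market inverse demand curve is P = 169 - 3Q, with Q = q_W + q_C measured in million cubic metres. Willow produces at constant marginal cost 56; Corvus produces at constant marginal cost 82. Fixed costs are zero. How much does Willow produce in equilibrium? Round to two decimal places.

Willow's profit: π_W = (169 - 3Q)q_W - (56q_W). Setting ∂π_W/∂q_W = 0: 113 - 6q_W - 3(q_C) = 0.
Corvus's first-order condition: 87 - 6q_C - 3(q_W) = 0.
Rearranging gives the reaction functions q_W = (113 - 3q_C)/6 and q_C = (87 - 3q_W)/6.
Substituting one into the other gives q_W = 139/9 and q_C = 61/9.

15.44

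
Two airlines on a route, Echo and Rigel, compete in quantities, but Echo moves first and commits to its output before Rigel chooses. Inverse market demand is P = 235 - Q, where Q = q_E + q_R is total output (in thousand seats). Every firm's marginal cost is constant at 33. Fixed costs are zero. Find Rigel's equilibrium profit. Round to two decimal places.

The follower Rigel best-responds to any q_E: π_R = (235 - Q)q_R - 33q_R.
Setting the follower's marginal profit to zero, 202 - q_E - 2q_R = 0, i.e. q_R = (202 - q_E)/2.
Echo substitutes q_R(q_E) into its own profit: π_E = q_E(235 - q_E - (202 - q_E)/2) - 33q_E = (134 - (1/2)q_E)q_E - 33q_E.
The leader's first-order condition 101 - q_E = 0 yields q_E = 101.
Then q_R = (202 - 101)/2 = 101/2.
Price P = 235 - 303/2 = 167/2.
Rigel's profit: (167/2 - 33)·(101/2) = 2550.2500.

2550.25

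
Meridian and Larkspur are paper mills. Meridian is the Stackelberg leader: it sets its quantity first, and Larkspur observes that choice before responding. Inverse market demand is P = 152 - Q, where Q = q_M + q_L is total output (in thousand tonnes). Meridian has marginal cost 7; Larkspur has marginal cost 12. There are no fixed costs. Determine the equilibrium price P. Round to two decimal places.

44.50

Solve by backward induction. Given q_M, the follower Larkspur maximises π_L = (152 - q_M - q_L)q_L - 12q_L.
Follower FOC: 140 - q_M - 2q_L = 0, so q_L(q_M) = (140 - q_M)/2.
Meridian substitutes q_L(q_M) into its own profit: π_M = q_M(152 - q_M - (140 - q_M)/2) - 7q_M = (82 - (1/2)q_M)q_M - 7q_M.
Maximising: ∂π_M/∂q_M = 75 - q_M = 0, giving q_M = 75.
Then q_L = (140 - 75)/2 = 65/2.
Total output Q = 215/2, so price P = 152 - 215/2 = 89/2.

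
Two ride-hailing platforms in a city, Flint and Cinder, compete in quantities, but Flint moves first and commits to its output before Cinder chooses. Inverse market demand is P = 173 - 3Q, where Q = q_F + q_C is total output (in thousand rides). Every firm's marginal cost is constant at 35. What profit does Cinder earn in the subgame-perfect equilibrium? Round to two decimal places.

Solve by backward induction. Given q_F, the follower Cinder maximises π_C = (173 - 3q_F - 3q_C)q_C - 35q_C.
Setting the follower's marginal profit to zero, 138 - 3q_F - 6q_C = 0, i.e. q_C = (138 - 3q_F)/6.
Flint substitutes q_C(q_F) into its own profit: π_F = q_F(173 - 3q_F - (138 - 3q_F)/2) - 35q_F = (104 - (3/2)q_F)q_F - 35q_F.
Leader FOC: 69 - 3q_F = 0, so q_F = 23.
Then q_C = (138 - 3·23)/6 = 23/2.
Price P = 173 - 3·(69/2) = 139/2.
Cinder's profit: (139/2 - 35)·(23/2) = 1587/4.

396.75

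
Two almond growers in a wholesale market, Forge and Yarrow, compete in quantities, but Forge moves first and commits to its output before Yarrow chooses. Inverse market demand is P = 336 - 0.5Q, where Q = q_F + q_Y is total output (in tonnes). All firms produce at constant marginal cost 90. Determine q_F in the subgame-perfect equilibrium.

The follower Yarrow best-responds to any q_F: π_Y = (336 - 0.5Q)q_Y - 90q_Y.
Setting the follower's marginal profit to zero, 246 - (1/2)q_F - q_Y = 0, i.e. q_Y = (246 - (1/2)q_F).
Forge substitutes q_Y(q_F) into its own profit: π_F = q_F(336 - (1/2)q_F - (246 - (1/2)q_F)/2) - 90q_F = (213 - (1/4)q_F)q_F - 90q_F.
The leader's first-order condition 123 - (1/2)q_F = 0 yields q_F = 246.
Then q_Y = (246 - (1/2)·246) = 123.

246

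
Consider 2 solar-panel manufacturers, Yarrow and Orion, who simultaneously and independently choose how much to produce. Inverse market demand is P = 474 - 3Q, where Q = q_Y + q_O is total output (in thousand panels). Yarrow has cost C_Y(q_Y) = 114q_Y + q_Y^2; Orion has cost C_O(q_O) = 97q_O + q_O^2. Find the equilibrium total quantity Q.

67

Yarrow's profit: π_Y = (474 - 3Q)q_Y - (114q_Y + q_Y²). Setting ∂π_Y/∂q_Y = 0: 360 - 8q_Y - 3(q_O) = 0.
Orion's first-order condition: 377 - 8q_O - 3(q_Y) = 0.
So q_Y = (360 - 3q_O)/8 and q_O = (377 - 3q_Y)/8.
Substituting one into the other gives q_Y = 159/5 and q_O = 176/5.
Total output Q = 159/5 + 176/5 = 67.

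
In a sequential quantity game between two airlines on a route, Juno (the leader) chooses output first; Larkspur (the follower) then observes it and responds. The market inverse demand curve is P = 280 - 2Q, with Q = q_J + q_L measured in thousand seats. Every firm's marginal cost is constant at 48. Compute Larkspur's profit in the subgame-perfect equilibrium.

1682

The follower Larkspur best-responds to any q_J: π_L = (280 - 2Q)q_L - 48q_L.
Setting the follower's marginal profit to zero, 232 - 2q_J - 4q_L = 0, i.e. q_L = (232 - 2q_J)/4.
Juno substitutes q_L(q_J) into its own profit: π_J = q_J(280 - 2q_J - (232 - 2q_J)/2) - 48q_J = (164 - q_J)q_J - 48q_J.
Leader FOC: 116 - 2q_J = 0, so q_J = 58.
Then q_L = (232 - 2·58)/4 = 29.
Price P = 280 - 2·87 = 106.
Larkspur's profit: (106 - 48)·29 = 1682.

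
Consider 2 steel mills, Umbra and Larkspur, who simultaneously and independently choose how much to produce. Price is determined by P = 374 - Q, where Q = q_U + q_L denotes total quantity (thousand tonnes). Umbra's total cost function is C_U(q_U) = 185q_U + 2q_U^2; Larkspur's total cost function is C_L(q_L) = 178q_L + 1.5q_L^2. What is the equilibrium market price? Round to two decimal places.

Umbra's profit: π_U = (374 - Q)q_U - (185q_U + 2q_U²). Setting ∂π_U/∂q_U = 0: 189 - 6q_U - (q_L) = 0.
Larkspur's profit: π_L = (374 - Q)q_L - (178q_L + (3/2)q_L²). Setting ∂π_L/∂q_L = 0: 196 - 5q_L - (q_U) = 0.
Best responses: q_U = (189 - q_L)/6, q_L = (196 - q_U)/5.
Solving the pair: q_U = 749/29, q_L = 987/29.
Total output Q = 1736/29, so price P = 374 - 1736/29 = 314.1379.

314.14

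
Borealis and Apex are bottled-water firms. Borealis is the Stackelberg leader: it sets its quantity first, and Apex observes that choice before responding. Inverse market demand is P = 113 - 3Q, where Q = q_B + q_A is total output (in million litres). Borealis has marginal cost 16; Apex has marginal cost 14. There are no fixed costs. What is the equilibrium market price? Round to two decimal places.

The follower Apex best-responds to any q_B: π_A = (113 - 3Q)q_A - 14q_A.
∂π_A/∂q_A = 99 - 3q_B - 6q_A = 0 gives the reaction function q_A = (99 - 3q_B)/6.
The leader anticipates this reaction. Substituting into P = 113 - 3Q gives P = 127/2 - (3/2)q_B, so π_B = (127/2 - (3/2)q_B)q_B - 16q_B.
Leader FOC: 95/2 - 3q_B = 0, so q_B = 95/6.
Then q_A = (99 - 3·(95/6))/6 = 103/12.
Total output Q = 293/12, so price P = 113 - 3·(293/12) = 159/4.

39.75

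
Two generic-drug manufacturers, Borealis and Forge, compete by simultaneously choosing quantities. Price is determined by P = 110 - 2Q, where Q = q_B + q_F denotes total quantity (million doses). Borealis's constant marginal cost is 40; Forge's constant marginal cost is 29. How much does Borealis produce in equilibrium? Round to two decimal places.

9.83

Borealis's profit: π_B = (110 - 2Q)q_B - (40q_B). Setting ∂π_B/∂q_B = 0: 70 - 4q_B - 2(q_F) = 0.
Forge's profit: π_F = (110 - 2Q)q_F - (29q_F). Setting ∂π_F/∂q_F = 0: 81 - 4q_F - 2(q_B) = 0.
So q_B = (70 - 2q_F)/4 and q_F = (81 - 2q_B)/4.
Substituting one into the other gives q_B = 59/6 and q_F = 46/3.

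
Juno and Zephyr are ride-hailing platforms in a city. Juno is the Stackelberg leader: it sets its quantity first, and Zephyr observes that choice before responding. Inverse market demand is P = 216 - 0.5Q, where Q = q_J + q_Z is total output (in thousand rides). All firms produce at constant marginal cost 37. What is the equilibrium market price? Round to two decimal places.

The follower Zephyr best-responds to any q_J: π_Z = (216 - 0.5Q)q_Z - 37q_Z.
∂π_Z/∂q_Z = 179 - (1/2)q_J - q_Z = 0 gives the reaction function q_Z = (179 - (1/2)q_J).
The leader anticipates this reaction. Substituting into P = 216 - 0.5Q gives P = 253/2 - (1/4)q_J, so π_J = (253/2 - (1/4)q_J)q_J - 37q_J.
The leader's first-order condition 179/2 - (1/2)q_J = 0 yields q_J = 179.
Then q_Z = (179 - (1/2)·179) = 179/2.
Total output Q = 537/2, so price P = 216 - (1/2)·(537/2) = 327/4.

81.75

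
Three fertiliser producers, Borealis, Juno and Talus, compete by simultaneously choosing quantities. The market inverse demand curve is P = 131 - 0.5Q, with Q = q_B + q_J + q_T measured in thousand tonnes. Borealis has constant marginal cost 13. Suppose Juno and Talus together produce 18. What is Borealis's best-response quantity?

With rivals' combined output fixed at 18, Borealis's profit is π_B = (131 - (1/2)·18 - (1/2)q_B)q_B - (13q_B) = (122 - (1/2)q_B)q_B - (13q_B).
∂π_B/∂q_B = 109 - q_B = 0, so q_B = 109.

109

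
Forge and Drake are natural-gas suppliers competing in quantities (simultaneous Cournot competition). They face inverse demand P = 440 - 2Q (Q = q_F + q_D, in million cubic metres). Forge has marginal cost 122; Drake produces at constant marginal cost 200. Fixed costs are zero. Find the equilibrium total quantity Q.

Forge's profit: π_F = (440 - 2Q)q_F - (122q_F). Setting ∂π_F/∂q_F = 0: 318 - 4q_F - 2(q_D) = 0.
Drake's first-order condition: 240 - 4q_D - 2(q_F) = 0.
Rearranging gives the reaction functions q_F = (318 - 2q_D)/4 and q_D = (240 - 2q_F)/4.
Substituting one into the other gives q_F = 66 and q_D = 27.
Total output Q = 66 + 27 = 93.

93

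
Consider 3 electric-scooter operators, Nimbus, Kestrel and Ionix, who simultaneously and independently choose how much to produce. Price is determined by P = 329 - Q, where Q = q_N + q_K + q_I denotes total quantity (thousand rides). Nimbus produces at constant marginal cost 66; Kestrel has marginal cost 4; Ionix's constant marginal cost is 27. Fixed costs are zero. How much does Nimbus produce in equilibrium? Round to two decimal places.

Nimbus's profit: π_N = (329 - Q)q_N - (66q_N). Setting ∂π_N/∂q_N = 0: 263 - 2q_N - (q_K + q_I) = 0.
Kestrel's first-order condition: 325 - 2q_K - (q_N + q_I) = 0.
Ionix's first-order condition: 302 - 2q_I - (q_N + q_K) = 0.
Summing all 3 equations gives 890 − 4Q = 0, hence Q = 445/2.
Back-substituting: q_N = (263 − 445/2) = 81/2, q_K = (325 − 445/2) = 205/2, q_I = (302 − 445/2) = 159/2.

40.50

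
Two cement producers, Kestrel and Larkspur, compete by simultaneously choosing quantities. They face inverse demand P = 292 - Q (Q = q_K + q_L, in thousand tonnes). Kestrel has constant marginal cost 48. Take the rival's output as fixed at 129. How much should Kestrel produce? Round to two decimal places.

57.50

With the rival's output fixed at 129, Kestrel's profit is π_K = (292 - 129 - q_K)q_K - (48q_K) = (163 - q_K)q_K - (48q_K).
∂π_K/∂q_K = 115 - 2q_K = 0, so q_K = 115/2.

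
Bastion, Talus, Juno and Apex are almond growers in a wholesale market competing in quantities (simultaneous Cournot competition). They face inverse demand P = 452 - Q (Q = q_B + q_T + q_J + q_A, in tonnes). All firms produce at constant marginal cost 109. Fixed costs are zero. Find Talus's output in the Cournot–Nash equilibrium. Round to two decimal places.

68.60

A representative firm's profit is π_i = q_i(452 - Q) - 109q_i.
First-order condition (treating rivals' output as given): 343 - 2q_i - Σ_{j≠i} q_j = 0.
By symmetry each firm produces the same amount; substituting Σ_{j≠i} q_j = 3q_i yields q_i = 343/5.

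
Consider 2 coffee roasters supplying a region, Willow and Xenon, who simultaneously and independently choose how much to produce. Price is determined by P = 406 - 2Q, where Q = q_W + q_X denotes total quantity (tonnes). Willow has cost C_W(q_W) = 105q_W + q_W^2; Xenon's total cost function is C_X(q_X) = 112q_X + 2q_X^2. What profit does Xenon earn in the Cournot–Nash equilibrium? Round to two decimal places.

Willow's profit: π_W = (406 - 2Q)q_W - (105q_W + q_W²). Setting ∂π_W/∂q_W = 0: 301 - 6q_W - 2(q_X) = 0.
Xenon's profit: π_X = (406 - 2Q)q_X - (112q_X + 2q_X²). Setting ∂π_X/∂q_X = 0: 294 - 8q_X - 2(q_W) = 0.
So q_W = (301 - 2q_X)/6 and q_X = (294 - 2q_W)/8.
Substituting one into the other gives q_W = 455/11 and q_X = 581/22.
Price P = 406 - 2·(1491/22) = 270.4545.
Xenon's profit: 270.4545·(581/22) - 112·(581/22) - 2(581/22)² = 2789.7603.

2789.76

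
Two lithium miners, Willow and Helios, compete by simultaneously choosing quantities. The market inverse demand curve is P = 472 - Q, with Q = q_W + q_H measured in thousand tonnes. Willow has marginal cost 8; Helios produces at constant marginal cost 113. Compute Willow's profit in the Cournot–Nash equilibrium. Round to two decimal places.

35973.44

Willow's profit: π_W = (472 - Q)q_W - (8q_W). Setting ∂π_W/∂q_W = 0: 464 - 2q_W - (q_H) = 0.
Helios's profit: π_H = (472 - Q)q_H - (113q_H). Setting ∂π_H/∂q_H = 0: 359 - 2q_H - (q_W) = 0.
Rearranging gives the reaction functions q_W = (464 - q_H)/2 and q_H = (359 - q_W)/2.
Substituting one into the other gives q_W = 569/3 and q_H = 254/3.
Price P = 472 - 823/3 = 593/3.
Willow's profit: (593/3 - 8)·(569/3) = 35973.4444.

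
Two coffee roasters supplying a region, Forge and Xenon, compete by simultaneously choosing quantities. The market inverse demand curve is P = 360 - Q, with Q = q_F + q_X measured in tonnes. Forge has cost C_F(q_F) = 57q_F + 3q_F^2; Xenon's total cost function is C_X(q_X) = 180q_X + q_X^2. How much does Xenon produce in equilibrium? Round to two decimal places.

36.68

Forge's profit: π_F = (360 - Q)q_F - (57q_F + 3q_F²). Setting ∂π_F/∂q_F = 0: 303 - 8q_F - (q_X) = 0.
Xenon's profit: π_X = (360 - Q)q_X - (180q_X + q_X²). Setting ∂π_X/∂q_X = 0: 180 - 4q_X - (q_F) = 0.
So q_F = (303 - q_X)/8 and q_X = (180 - q_F)/4.
Solving the pair: q_F = 1032/31, q_X = 1137/31.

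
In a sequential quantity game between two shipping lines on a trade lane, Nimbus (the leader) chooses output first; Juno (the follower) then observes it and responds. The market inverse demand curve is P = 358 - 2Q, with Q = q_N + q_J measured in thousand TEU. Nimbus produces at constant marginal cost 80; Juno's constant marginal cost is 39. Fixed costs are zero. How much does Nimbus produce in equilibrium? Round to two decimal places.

59.25

The follower Juno best-responds to any q_N: π_J = (358 - 2Q)q_J - 39q_J.
Setting the follower's marginal profit to zero, 319 - 2q_N - 4q_J = 0, i.e. q_J = (319 - 2q_N)/4.
The leader anticipates this reaction. Substituting into P = 358 - 2Q gives P = 397/2 - q_N, so π_N = (397/2 - q_N)q_N - 80q_N.
Leader FOC: 237/2 - 2q_N = 0, so q_N = 237/4.
Then q_J = (319 - 2·(237/4))/4 = 401/8.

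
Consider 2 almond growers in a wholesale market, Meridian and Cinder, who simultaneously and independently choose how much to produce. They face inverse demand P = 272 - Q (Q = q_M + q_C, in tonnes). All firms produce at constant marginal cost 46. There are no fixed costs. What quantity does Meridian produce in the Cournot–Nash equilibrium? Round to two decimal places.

Each firm earns π_i = (272 - Q)q_i - 46q_i.
First-order condition (treating rivals' output as given): 226 - 2q_i - q_j = 0.
With identical firms every q_j equals q_i, so q_j = q_i and 226 = 3q_i, giving q_i = 226/3.

75.33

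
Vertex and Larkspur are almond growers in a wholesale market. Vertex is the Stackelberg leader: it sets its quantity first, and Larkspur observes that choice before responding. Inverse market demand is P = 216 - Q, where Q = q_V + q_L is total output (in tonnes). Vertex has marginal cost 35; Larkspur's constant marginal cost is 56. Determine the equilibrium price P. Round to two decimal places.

85.50

Solve by backward induction. Given q_V, the follower Larkspur maximises π_L = (216 - q_V - q_L)q_L - 56q_L.
Follower FOC: 160 - q_V - 2q_L = 0, so q_L(q_V) = (160 - q_V)/2.
The leader anticipates this reaction. Substituting into P = 216 - Q gives P = 136 - (1/2)q_V, so π_V = (136 - (1/2)q_V)q_V - 35q_V.
The leader's first-order condition 101 - q_V = 0 yields q_V = 101.
Then q_L = (160 - 101)/2 = 59/2.
Total output Q = 261/2, so price P = 216 - 261/2 = 171/2.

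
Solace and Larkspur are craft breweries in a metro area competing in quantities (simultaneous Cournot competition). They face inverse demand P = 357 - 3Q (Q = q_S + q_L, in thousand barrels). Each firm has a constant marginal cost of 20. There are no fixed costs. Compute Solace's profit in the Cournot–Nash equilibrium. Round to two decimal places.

A representative firm's profit is π_i = q_i(357 - 3Q) - 20q_i.
First-order condition (treating rivals' output as given): 337 - 6q_i - 3q_j = 0.
With identical firms every q_j equals q_i, so q_j = q_i and 337 = 9q_i, giving q_i = 337/9.
Price P = 357 - 3·(674/9) = 397/3.
Solace's profit: (397/3 - 20)·(337/9) = 4206.2593.

4206.26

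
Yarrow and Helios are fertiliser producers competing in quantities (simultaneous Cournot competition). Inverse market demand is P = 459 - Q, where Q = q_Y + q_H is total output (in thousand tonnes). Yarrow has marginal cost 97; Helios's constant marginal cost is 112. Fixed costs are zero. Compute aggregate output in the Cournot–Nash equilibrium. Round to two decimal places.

Yarrow's profit: π_Y = (459 - Q)q_Y - (97q_Y). Setting ∂π_Y/∂q_Y = 0: 362 - 2q_Y - (q_H) = 0.
Helios's first-order condition: 347 - 2q_H - (q_Y) = 0.
Best responses: q_Y = (362 - q_H)/2, q_H = (347 - q_Y)/2.
Solving the pair: q_Y = 377/3, q_H = 332/3.
Total output Q = 377/3 + 332/3 = 709/3.

236.33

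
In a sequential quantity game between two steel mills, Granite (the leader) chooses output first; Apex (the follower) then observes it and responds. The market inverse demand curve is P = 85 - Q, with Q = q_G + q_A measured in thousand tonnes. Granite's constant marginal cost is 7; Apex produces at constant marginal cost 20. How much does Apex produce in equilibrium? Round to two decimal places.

The follower Apex best-responds to any q_G: π_A = (85 - Q)q_A - 20q_A.
Setting the follower's marginal profit to zero, 65 - q_G - 2q_A = 0, i.e. q_A = (65 - q_G)/2.
The leader anticipates this reaction. Substituting into P = 85 - Q gives P = 105/2 - (1/2)q_G, so π_G = (105/2 - (1/2)q_G)q_G - 7q_G.
The leader's first-order condition 91/2 - q_G = 0 yields q_G = 91/2.
Then q_A = (65 - 91/2)/2 = 39/4.

9.75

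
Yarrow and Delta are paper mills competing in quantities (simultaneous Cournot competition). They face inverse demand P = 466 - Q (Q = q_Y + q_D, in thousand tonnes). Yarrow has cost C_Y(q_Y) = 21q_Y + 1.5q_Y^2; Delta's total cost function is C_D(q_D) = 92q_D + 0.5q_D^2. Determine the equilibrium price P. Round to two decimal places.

Yarrow's profit: π_Y = (466 - Q)q_Y - (21q_Y + (3/2)q_Y²). Setting ∂π_Y/∂q_Y = 0: 445 - 5q_Y - (q_D) = 0.
Delta's profit: π_D = (466 - Q)q_D - (92q_D + (1/2)q_D²). Setting ∂π_D/∂q_D = 0: 374 - 3q_D - (q_Y) = 0.
Rearranging gives the reaction functions q_Y = (445 - q_D)/5 and q_D = (374 - q_Y)/3.
Solving the pair: q_Y = 961/14, q_D = 1425/14.
Total output Q = 1193/7, so price P = 466 - 1193/7 = 295.5714.

295.57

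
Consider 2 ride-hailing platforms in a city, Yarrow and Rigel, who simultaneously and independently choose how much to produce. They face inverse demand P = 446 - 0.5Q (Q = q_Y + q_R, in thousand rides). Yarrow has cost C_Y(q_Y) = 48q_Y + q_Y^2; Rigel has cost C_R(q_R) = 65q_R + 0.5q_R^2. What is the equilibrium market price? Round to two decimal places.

Yarrow's profit: π_Y = (446 - 0.5Q)q_Y - (48q_Y + q_Y²). Setting ∂π_Y/∂q_Y = 0: 398 - 3q_Y - (1/2)(q_R) = 0.
Rigel's first-order condition: 381 - 2q_R - (1/2)(q_Y) = 0.
Rearranging gives the reaction functions q_Y = (398 - (1/2)q_R)/3 and q_R = (381 - (1/2)q_Y)/2.
Solving the pair: q_Y = 105.3043, q_R = 164.1739.
Total output Q = 269.4783, so price P = 446 - (1/2)·269.4783 = 311.2609.

311.26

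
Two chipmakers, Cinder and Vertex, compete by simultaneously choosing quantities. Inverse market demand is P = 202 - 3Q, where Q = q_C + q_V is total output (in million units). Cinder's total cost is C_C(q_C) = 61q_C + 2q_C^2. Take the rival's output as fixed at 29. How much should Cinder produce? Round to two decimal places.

With the rival's output fixed at 29, Cinder's profit is π_C = (202 - 3·29 - 3q_C)q_C - (61q_C + 2q_C²) = (115 - 3q_C)q_C - (61q_C + 2q_C²).
∂π_C/∂q_C = 54 - 10q_C = 0, so q_C = 27/5.

5.40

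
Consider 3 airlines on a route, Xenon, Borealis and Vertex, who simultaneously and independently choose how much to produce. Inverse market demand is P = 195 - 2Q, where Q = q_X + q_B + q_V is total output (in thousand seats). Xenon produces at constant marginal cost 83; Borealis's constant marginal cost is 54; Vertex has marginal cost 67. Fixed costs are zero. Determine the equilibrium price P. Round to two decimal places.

Xenon's profit: π_X = (195 - 2Q)q_X - (83q_X). Setting ∂π_X/∂q_X = 0: 112 - 4q_X - 2(q_B + q_V) = 0.
Borealis's first-order condition: 141 - 4q_B - 2(q_X + q_V) = 0.
Vertex's profit: π_V = (195 - 2Q)q_V - (67q_V). Setting ∂π_V/∂q_V = 0: 128 - 4q_V - 2(q_X + q_B) = 0.
Adding the 3 first-order conditions: 381 − 8Q = 0, so Q = 381/8.
Back-substituting: q_X = (112 − 381/4)/2 = 67/8, q_B = (141 − 381/4)/2 = 183/8, q_V = (128 − 381/4)/2 = 131/8.
Total output Q = 381/8, so price P = 195 - 2·(381/8) = 399/4.

99.75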